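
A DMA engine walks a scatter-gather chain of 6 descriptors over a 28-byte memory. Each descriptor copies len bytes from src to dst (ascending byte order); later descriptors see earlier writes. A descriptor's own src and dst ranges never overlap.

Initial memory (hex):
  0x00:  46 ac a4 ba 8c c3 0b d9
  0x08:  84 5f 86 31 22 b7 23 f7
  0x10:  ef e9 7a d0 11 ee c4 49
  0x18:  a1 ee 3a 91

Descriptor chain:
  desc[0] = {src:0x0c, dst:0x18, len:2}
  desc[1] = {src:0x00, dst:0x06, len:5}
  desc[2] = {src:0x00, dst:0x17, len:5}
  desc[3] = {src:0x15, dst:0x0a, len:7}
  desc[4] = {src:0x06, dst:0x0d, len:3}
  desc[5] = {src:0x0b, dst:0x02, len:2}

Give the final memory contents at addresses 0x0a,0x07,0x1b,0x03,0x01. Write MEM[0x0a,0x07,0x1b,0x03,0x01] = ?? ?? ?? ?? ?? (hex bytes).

MEM[0x0a,0x07,0x1b,0x03,0x01] = ee ac 8c 46 ac

  after D0: wrote 2B at 0x18 = 22b7
  after D1: wrote 5B at 0x06 = 46aca4ba8c
  after D2: wrote 5B at 0x17 = 46aca4ba8c
  after D3: wrote 7B at 0x0a = eec446aca4ba8c
  after D4: wrote 3B at 0x0d = 46aca4
  after D5: wrote 2B at 0x02 = c446
query mem[0x0a]=0xee, mem[0x07]=0xac, mem[0x1b]=0x8c, mem[0x03]=0x46, mem[0x01]=0xac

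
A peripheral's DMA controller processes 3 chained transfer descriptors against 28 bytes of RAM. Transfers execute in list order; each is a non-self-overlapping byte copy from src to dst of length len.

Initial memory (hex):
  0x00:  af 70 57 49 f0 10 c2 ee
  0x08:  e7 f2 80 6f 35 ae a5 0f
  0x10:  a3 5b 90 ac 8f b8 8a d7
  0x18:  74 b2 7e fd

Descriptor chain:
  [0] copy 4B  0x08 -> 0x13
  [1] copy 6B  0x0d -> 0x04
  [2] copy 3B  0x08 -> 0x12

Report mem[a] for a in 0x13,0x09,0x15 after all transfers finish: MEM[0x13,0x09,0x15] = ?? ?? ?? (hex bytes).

MEM[0x13,0x09,0x15] = 90 90 80

D0: mem[0x13..0x16] <- [e7 f2 80 6f]
D1: mem[0x04..0x09] <- [ae a5 0f a3 5b 90]
D2: mem[0x12..0x14] <- [5b 90 80]
query mem[0x13]=0x90, mem[0x09]=0x90, mem[0x15]=0x80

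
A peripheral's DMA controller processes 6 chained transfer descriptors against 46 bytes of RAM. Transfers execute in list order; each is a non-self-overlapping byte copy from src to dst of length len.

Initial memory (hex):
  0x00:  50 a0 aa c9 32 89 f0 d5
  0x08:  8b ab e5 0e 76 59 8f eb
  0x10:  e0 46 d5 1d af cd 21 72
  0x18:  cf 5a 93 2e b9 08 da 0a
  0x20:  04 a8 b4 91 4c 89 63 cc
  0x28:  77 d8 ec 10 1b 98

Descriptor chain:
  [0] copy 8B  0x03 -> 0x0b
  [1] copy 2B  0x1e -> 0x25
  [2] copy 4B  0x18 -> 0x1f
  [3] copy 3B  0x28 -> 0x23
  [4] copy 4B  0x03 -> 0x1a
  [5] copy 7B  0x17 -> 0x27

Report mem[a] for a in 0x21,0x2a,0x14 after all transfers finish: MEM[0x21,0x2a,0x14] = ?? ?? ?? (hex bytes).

[0] 0x03->0x0b len=8 : c9 32 89 f0 d5 8b ab e5
[1] 0x1e->0x25 len=2 : da 0a
[2] 0x18->0x1f len=4 : cf 5a 93 2e
[3] 0x28->0x23 len=3 : 77 d8 ec
[4] 0x03->0x1a len=4 : c9 32 89 f0
[5] 0x17->0x27 len=7 : 72 cf 5a c9 32 89 f0
query mem[0x21]=0x93, mem[0x2a]=0xc9, mem[0x14]=0xaf

MEM[0x21,0x2a,0x14] = 93 c9 af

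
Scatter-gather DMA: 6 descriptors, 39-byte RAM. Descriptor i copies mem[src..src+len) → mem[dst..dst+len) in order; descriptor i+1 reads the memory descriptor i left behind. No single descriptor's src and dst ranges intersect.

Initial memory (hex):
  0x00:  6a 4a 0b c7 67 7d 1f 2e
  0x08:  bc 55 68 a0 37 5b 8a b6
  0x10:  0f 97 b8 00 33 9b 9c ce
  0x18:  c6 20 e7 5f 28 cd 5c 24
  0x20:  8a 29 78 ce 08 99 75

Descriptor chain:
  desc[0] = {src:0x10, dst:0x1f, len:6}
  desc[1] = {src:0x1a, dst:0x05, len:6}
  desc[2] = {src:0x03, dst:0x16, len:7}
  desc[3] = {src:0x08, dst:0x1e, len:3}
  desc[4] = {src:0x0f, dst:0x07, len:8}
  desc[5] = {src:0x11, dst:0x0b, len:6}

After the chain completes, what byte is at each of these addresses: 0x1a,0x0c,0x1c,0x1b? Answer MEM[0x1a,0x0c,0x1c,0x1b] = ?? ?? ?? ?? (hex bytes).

MEM[0x1a,0x0c,0x1c,0x1b] = 28 b8 5c cd

[0] 0x10->0x1f len=6 : 0f 97 b8 00 33 9b
[1] 0x1a->0x05 len=6 : e7 5f 28 cd 5c 0f
[2] 0x03->0x16 len=7 : c7 67 e7 5f 28 cd 5c
[3] 0x08->0x1e len=3 : cd 5c 0f
[4] 0x0f->0x07 len=8 : b6 0f 97 b8 00 33 9b c7
[5] 0x11->0x0b len=6 : 97 b8 00 33 9b c7
query mem[0x1a]=0x28, mem[0x0c]=0xb8, mem[0x1c]=0x5c, mem[0x1b]=0xcd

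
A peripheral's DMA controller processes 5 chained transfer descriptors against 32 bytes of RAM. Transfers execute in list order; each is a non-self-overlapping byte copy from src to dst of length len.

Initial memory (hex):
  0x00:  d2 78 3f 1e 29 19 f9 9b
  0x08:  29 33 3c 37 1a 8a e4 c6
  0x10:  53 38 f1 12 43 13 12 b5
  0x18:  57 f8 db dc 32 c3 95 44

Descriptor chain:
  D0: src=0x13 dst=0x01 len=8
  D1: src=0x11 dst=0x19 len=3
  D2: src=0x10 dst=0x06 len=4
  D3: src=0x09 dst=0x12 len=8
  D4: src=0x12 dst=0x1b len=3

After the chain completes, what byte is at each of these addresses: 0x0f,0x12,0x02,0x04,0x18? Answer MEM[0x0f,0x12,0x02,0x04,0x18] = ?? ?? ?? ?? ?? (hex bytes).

D0: mem[0x01..0x08] <- [12 43 13 12 b5 57 f8 db]
D1: mem[0x19..0x1b] <- [38 f1 12]
D2: mem[0x06..0x09] <- [53 38 f1 12]
D3: mem[0x12..0x19] <- [12 3c 37 1a 8a e4 c6 53]
D4: mem[0x1b..0x1d] <- [12 3c 37]
query mem[0x0f]=0xc6, mem[0x12]=0x12, mem[0x02]=0x43, mem[0x04]=0x12, mem[0x18]=0xc6

MEM[0x0f,0x12,0x02,0x04,0x18] = c6 12 43 12 c6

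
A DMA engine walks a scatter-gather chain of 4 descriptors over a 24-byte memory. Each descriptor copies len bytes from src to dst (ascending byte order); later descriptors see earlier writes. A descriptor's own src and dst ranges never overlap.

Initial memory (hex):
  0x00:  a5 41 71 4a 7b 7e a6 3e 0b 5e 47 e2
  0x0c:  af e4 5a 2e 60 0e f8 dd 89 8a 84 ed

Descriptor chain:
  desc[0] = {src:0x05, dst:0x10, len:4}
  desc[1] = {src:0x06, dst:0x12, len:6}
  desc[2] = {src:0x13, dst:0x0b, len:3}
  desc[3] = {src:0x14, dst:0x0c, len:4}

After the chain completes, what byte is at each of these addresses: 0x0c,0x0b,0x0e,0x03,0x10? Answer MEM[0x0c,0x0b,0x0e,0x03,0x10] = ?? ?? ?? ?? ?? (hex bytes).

MEM[0x0c,0x0b,0x0e,0x03,0x10] = 0b 3e 47 4a 7e

[0] 0x05->0x10 len=4 : 7e a6 3e 0b
[1] 0x06->0x12 len=6 : a6 3e 0b 5e 47 e2
[2] 0x13->0x0b len=3 : 3e 0b 5e
[3] 0x14->0x0c len=4 : 0b 5e 47 e2
query mem[0x0c]=0x0b, mem[0x0b]=0x3e, mem[0x0e]=0x47, mem[0x03]=0x4a, mem[0x10]=0x7e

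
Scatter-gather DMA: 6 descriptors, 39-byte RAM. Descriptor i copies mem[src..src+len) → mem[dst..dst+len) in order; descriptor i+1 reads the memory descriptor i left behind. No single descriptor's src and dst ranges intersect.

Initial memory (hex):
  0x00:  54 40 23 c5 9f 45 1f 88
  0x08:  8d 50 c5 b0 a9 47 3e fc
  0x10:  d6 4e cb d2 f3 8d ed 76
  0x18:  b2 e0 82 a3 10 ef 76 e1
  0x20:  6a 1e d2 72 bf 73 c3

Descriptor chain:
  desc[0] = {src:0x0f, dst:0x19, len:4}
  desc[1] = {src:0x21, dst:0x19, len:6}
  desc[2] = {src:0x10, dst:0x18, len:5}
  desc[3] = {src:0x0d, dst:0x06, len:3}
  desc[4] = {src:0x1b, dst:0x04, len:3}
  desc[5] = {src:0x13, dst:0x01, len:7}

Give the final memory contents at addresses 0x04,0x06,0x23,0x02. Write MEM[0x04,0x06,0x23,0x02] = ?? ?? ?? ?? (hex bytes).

D0: mem[0x19..0x1c] <- [fc d6 4e cb]
D1: mem[0x19..0x1e] <- [1e d2 72 bf 73 c3]
D2: mem[0x18..0x1c] <- [d6 4e cb d2 f3]
D3: mem[0x06..0x08] <- [47 3e fc]
D4: mem[0x04..0x06] <- [d2 f3 73]
D5: mem[0x01..0x07] <- [d2 f3 8d ed 76 d6 4e]
query mem[0x04]=0xed, mem[0x06]=0xd6, mem[0x23]=0x72, mem[0x02]=0xf3

MEM[0x04,0x06,0x23,0x02] = ed d6 72 f3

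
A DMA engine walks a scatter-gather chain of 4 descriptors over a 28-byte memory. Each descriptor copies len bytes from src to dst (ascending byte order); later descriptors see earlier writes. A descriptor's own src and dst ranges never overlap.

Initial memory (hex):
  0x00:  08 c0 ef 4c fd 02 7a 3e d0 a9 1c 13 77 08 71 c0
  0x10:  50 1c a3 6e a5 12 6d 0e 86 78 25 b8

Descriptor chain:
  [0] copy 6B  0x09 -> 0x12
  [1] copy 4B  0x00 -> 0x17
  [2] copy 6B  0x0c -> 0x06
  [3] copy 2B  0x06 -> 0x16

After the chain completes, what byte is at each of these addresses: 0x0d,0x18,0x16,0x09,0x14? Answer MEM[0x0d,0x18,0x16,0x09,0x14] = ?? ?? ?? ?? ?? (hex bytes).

D0: mem[0x12..0x17] <- [a9 1c 13 77 08 71]
D1: mem[0x17..0x1a] <- [08 c0 ef 4c]
D2: mem[0x06..0x0b] <- [77 08 71 c0 50 1c]
D3: mem[0x16..0x17] <- [77 08]
query mem[0x0d]=0x08, mem[0x18]=0xc0, mem[0x16]=0x77, mem[0x09]=0xc0, mem[0x14]=0x13

MEM[0x0d,0x18,0x16,0x09,0x14] = 08 c0 77 c0 13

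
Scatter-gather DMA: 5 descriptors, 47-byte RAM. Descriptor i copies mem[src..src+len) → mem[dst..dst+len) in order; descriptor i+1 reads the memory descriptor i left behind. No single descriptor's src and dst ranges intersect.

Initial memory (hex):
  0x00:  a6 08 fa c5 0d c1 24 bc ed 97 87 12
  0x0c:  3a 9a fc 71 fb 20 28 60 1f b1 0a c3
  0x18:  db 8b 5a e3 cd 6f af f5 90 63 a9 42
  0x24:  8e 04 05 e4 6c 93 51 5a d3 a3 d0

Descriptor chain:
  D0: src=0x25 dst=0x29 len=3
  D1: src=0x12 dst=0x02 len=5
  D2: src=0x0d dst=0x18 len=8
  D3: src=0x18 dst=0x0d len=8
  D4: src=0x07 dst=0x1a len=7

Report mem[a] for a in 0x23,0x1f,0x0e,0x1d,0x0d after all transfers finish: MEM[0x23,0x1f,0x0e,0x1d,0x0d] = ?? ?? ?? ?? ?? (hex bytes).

MEM[0x23,0x1f,0x0e,0x1d,0x0d] = 42 3a fc 87 9a

#0 dst[0x29+3] := {0x04,0x05,0xe4}
#1 dst[0x02+5] := {0x28,0x60,0x1f,0xb1,0x0a}
#2 dst[0x18+8] := {0x9a,0xfc,0x71,0xfb,0x20,0x28,0x60,0x1f}
#3 dst[0x0d+8] := {0x9a,0xfc,0x71,0xfb,0x20,0x28,0x60,0x1f}
#4 dst[0x1a+7] := {0xbc,0xed,0x97,0x87,0x12,0x3a,0x9a}
query mem[0x23]=0x42, mem[0x1f]=0x3a, mem[0x0e]=0xfc, mem[0x1d]=0x87, mem[0x0d]=0x9a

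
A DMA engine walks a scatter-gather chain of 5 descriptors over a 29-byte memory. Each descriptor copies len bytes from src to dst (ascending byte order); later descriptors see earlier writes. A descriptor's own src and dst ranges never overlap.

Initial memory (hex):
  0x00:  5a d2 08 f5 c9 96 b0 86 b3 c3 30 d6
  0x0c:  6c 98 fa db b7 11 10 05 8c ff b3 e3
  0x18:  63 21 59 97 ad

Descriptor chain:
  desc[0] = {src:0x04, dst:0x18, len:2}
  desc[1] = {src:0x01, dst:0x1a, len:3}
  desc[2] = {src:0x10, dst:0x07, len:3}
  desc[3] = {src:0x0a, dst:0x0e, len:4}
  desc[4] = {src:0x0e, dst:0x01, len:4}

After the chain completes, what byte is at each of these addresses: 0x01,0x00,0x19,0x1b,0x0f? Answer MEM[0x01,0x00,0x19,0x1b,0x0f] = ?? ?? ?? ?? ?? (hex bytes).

#0 dst[0x18+2] := {0xc9,0x96}
#1 dst[0x1a+3] := {0xd2,0x08,0xf5}
#2 dst[0x07+3] := {0xb7,0x11,0x10}
#3 dst[0x0e+4] := {0x30,0xd6,0x6c,0x98}
#4 dst[0x01+4] := {0x30,0xd6,0x6c,0x98}
query mem[0x01]=0x30, mem[0x00]=0x5a, mem[0x19]=0x96, mem[0x1b]=0x08, mem[0x0f]=0xd6

MEM[0x01,0x00,0x19,0x1b,0x0f] = 30 5a 96 08 d6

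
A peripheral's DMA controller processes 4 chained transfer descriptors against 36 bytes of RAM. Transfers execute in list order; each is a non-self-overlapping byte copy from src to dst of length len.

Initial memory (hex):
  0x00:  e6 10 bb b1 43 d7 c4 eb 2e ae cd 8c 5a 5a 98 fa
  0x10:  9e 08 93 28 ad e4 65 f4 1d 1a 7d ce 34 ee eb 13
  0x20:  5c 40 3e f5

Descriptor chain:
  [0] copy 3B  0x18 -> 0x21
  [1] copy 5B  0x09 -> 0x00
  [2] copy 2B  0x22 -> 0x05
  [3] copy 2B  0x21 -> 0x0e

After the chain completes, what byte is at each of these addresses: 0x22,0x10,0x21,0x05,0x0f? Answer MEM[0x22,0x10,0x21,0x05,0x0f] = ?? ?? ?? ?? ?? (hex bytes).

[0] 0x18->0x21 len=3 : 1d 1a 7d
[1] 0x09->0x00 len=5 : ae cd 8c 5a 5a
[2] 0x22->0x05 len=2 : 1a 7d
[3] 0x21->0x0e len=2 : 1d 1a
query mem[0x22]=0x1a, mem[0x10]=0x9e, mem[0x21]=0x1d, mem[0x05]=0x1a, mem[0x0f]=0x1a

MEM[0x22,0x10,0x21,0x05,0x0f] = 1a 9e 1d 1a 1a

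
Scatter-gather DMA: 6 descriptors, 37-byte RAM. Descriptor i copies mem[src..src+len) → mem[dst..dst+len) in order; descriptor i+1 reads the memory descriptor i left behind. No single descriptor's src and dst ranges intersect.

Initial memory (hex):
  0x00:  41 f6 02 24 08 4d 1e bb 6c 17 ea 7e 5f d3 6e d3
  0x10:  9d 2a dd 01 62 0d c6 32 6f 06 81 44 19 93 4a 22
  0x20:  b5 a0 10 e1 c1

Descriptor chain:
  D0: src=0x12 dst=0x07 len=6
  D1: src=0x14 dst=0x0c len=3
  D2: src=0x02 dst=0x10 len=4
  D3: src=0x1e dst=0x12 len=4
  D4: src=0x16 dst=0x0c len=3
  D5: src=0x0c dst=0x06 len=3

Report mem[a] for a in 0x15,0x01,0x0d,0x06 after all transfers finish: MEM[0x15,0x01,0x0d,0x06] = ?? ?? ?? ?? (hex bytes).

MEM[0x15,0x01,0x0d,0x06] = a0 f6 32 c6

  after D0: wrote 6B at 0x07 = dd01620dc632
  after D1: wrote 3B at 0x0c = 620dc6
  after D2: wrote 4B at 0x10 = 0224084d
  after D3: wrote 4B at 0x12 = 4a22b5a0
  after D4: wrote 3B at 0x0c = c6326f
  after D5: wrote 3B at 0x06 = c6326f
query mem[0x15]=0xa0, mem[0x01]=0xf6, mem[0x0d]=0x32, mem[0x06]=0xc6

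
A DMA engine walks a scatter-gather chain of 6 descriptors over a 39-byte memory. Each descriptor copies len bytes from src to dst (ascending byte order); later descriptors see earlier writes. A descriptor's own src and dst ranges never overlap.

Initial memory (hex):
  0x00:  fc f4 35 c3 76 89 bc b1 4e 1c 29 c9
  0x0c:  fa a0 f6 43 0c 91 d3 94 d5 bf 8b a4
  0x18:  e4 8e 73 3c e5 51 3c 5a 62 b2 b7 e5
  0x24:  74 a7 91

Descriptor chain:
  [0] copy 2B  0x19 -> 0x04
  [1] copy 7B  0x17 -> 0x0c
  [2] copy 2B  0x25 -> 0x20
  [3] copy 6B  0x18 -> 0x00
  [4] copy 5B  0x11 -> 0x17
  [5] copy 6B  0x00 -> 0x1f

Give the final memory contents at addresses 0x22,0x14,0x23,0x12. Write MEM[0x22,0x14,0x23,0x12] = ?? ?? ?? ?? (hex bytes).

#0 dst[0x04+2] := {0x8e,0x73}
#1 dst[0x0c+7] := {0xa4,0xe4,0x8e,0x73,0x3c,0xe5,0x51}
#2 dst[0x20+2] := {0xa7,0x91}
#3 dst[0x00+6] := {0xe4,0x8e,0x73,0x3c,0xe5,0x51}
#4 dst[0x17+5] := {0xe5,0x51,0x94,0xd5,0xbf}
#5 dst[0x1f+6] := {0xe4,0x8e,0x73,0x3c,0xe5,0x51}
query mem[0x22]=0x3c, mem[0x14]=0xd5, mem[0x23]=0xe5, mem[0x12]=0x51

MEM[0x22,0x14,0x23,0x12] = 3c d5 e5 51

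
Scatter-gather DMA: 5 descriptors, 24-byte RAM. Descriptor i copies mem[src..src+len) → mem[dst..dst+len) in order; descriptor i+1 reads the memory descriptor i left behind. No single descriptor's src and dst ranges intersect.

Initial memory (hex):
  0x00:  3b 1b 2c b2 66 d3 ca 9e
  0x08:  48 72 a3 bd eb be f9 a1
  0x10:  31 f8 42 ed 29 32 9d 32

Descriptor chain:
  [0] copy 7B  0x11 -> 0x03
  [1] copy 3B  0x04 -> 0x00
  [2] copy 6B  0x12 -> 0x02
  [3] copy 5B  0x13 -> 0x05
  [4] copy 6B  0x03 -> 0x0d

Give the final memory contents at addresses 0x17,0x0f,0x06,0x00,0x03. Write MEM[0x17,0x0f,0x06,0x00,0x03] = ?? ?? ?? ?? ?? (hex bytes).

MEM[0x17,0x0f,0x06,0x00,0x03] = 32 ed 29 42 ed

[0] 0x11->0x03 len=7 : f8 42 ed 29 32 9d 32
[1] 0x04->0x00 len=3 : 42 ed 29
[2] 0x12->0x02 len=6 : 42 ed 29 32 9d 32
[3] 0x13->0x05 len=5 : ed 29 32 9d 32
[4] 0x03->0x0d len=6 : ed 29 ed 29 32 9d
query mem[0x17]=0x32, mem[0x0f]=0xed, mem[0x06]=0x29, mem[0x00]=0x42, mem[0x03]=0xed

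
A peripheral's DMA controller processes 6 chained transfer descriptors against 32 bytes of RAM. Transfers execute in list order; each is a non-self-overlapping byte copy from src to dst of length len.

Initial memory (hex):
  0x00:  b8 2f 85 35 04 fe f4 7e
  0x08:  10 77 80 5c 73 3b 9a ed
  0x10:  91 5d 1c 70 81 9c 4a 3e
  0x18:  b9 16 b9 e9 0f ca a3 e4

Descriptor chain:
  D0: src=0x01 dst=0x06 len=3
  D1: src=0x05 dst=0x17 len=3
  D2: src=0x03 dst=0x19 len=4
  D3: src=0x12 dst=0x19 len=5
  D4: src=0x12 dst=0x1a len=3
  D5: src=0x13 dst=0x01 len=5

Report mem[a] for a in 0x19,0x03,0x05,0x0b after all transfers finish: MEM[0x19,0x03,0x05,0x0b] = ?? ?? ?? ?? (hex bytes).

  after D0: wrote 3B at 0x06 = 2f8535
  after D1: wrote 3B at 0x17 = fe2f85
  after D2: wrote 4B at 0x19 = 3504fe2f
  after D3: wrote 5B at 0x19 = 1c70819c4a
  after D4: wrote 3B at 0x1a = 1c7081
  after D5: wrote 5B at 0x01 = 70819c4afe
query mem[0x19]=0x1c, mem[0x03]=0x9c, mem[0x05]=0xfe, mem[0x0b]=0x5c

MEM[0x19,0x03,0x05,0x0b] = 1c 9c fe 5c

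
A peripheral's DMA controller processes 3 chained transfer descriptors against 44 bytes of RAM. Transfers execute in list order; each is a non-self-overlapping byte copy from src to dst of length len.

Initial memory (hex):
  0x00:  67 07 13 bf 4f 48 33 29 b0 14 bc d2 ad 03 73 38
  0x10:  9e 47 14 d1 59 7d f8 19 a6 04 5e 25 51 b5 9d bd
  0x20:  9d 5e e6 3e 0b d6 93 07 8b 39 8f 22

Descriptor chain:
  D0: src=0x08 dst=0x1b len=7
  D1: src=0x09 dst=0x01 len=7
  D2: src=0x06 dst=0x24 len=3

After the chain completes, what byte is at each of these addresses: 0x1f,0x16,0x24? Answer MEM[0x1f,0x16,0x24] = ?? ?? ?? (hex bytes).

[0] 0x08->0x1b len=7 : b0 14 bc d2 ad 03 73
[1] 0x09->0x01 len=7 : 14 bc d2 ad 03 73 38
[2] 0x06->0x24 len=3 : 73 38 b0
query mem[0x1f]=0xad, mem[0x16]=0xf8, mem[0x24]=0x73

MEM[0x1f,0x16,0x24] = ad f8 73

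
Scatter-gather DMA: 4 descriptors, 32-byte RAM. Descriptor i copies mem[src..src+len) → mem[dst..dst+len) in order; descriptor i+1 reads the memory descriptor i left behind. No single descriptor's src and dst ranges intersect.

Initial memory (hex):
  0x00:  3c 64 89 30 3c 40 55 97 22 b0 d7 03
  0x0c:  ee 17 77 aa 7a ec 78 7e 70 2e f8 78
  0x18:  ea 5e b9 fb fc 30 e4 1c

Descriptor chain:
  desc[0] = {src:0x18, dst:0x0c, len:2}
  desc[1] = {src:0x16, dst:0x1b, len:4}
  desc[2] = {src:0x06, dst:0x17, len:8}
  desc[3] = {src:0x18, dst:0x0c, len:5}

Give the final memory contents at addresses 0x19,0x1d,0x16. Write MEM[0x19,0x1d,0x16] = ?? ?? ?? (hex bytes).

[0] 0x18->0x0c len=2 : ea 5e
[1] 0x16->0x1b len=4 : f8 78 ea 5e
[2] 0x06->0x17 len=8 : 55 97 22 b0 d7 03 ea 5e
[3] 0x18->0x0c len=5 : 97 22 b0 d7 03
query mem[0x19]=0x22, mem[0x1d]=0xea, mem[0x16]=0xf8

MEM[0x19,0x1d,0x16] = 22 ea f8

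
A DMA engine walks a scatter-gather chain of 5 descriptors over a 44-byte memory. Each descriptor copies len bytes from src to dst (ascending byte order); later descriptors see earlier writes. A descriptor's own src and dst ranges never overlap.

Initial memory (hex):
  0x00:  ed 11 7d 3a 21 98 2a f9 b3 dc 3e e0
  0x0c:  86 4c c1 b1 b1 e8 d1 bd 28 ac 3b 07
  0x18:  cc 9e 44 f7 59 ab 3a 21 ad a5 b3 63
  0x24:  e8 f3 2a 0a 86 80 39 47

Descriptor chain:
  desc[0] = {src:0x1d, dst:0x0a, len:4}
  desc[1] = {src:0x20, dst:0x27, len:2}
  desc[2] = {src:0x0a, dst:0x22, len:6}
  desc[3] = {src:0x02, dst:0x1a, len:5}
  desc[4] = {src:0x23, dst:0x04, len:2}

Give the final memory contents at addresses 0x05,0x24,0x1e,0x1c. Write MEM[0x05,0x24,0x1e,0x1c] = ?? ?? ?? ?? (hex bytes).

MEM[0x05,0x24,0x1e,0x1c] = 21 21 2a 21

[0] 0x1d->0x0a len=4 : ab 3a 21 ad
[1] 0x20->0x27 len=2 : ad a5
[2] 0x0a->0x22 len=6 : ab 3a 21 ad c1 b1
[3] 0x02->0x1a len=5 : 7d 3a 21 98 2a
[4] 0x23->0x04 len=2 : 3a 21
query mem[0x05]=0x21, mem[0x24]=0x21, mem[0x1e]=0x2a, mem[0x1c]=0x21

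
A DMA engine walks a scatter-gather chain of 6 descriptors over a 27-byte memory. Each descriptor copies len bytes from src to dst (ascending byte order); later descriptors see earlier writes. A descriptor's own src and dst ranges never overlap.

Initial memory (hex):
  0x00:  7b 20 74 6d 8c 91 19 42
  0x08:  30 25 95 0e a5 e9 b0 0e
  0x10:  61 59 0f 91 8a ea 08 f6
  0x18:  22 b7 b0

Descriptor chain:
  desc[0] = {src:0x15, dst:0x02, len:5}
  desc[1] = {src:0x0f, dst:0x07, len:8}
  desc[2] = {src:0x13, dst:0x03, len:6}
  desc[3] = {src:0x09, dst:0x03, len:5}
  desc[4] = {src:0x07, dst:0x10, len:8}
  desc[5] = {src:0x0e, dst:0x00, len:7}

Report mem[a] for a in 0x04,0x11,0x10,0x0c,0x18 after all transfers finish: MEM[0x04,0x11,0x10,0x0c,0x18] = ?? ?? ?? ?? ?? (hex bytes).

MEM[0x04,0x11,0x10,0x0c,0x18] = 59 22 ea 8a 22

  after D0: wrote 5B at 0x02 = ea08f622b7
  after D1: wrote 8B at 0x07 = 0e61590f918aea08
  after D2: wrote 6B at 0x03 = 918aea08f622
  after D3: wrote 5B at 0x03 = 590f918aea
  after D4: wrote 8B at 0x10 = ea22590f918aea08
  after D5: wrote 7B at 0x00 = 080eea22590f91
query mem[0x04]=0x59, mem[0x11]=0x22, mem[0x10]=0xea, mem[0x0c]=0x8a, mem[0x18]=0x22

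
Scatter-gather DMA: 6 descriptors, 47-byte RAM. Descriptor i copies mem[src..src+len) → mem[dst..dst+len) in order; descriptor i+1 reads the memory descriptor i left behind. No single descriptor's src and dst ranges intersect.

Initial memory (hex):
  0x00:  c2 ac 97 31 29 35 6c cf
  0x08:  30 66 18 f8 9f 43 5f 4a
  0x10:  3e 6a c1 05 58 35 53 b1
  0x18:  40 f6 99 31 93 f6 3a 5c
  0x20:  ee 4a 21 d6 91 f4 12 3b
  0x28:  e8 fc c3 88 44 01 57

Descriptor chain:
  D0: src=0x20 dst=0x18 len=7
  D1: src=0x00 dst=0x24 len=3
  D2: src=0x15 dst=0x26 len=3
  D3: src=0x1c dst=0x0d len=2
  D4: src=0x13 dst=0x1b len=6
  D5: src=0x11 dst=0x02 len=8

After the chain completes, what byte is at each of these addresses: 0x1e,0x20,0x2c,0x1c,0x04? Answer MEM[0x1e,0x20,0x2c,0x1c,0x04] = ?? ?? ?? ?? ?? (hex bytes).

MEM[0x1e,0x20,0x2c,0x1c,0x04] = 53 ee 44 58 05

D0: mem[0x18..0x1e] <- [ee 4a 21 d6 91 f4 12]
D1: mem[0x24..0x26] <- [c2 ac 97]
D2: mem[0x26..0x28] <- [35 53 b1]
D3: mem[0x0d..0x0e] <- [91 f4]
D4: mem[0x1b..0x20] <- [05 58 35 53 b1 ee]
D5: mem[0x02..0x09] <- [6a c1 05 58 35 53 b1 ee]
query mem[0x1e]=0x53, mem[0x20]=0xee, mem[0x2c]=0x44, mem[0x1c]=0x58, mem[0x04]=0x05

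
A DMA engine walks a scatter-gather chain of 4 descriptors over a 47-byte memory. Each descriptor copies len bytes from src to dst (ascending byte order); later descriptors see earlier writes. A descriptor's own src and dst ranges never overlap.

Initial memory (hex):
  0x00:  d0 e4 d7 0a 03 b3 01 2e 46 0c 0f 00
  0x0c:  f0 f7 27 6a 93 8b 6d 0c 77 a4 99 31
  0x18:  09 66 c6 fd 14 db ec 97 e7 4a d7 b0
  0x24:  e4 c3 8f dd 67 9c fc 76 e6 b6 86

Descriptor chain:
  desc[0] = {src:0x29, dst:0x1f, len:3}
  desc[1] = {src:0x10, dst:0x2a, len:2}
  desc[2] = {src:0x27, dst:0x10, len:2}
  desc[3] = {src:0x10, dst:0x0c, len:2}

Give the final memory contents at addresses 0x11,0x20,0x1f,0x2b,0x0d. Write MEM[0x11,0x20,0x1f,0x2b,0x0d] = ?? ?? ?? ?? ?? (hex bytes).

MEM[0x11,0x20,0x1f,0x2b,0x0d] = 67 fc 9c 8b 67

D0: mem[0x1f..0x21] <- [9c fc 76]
D1: mem[0x2a..0x2b] <- [93 8b]
D2: mem[0x10..0x11] <- [dd 67]
D3: mem[0x0c..0x0d] <- [dd 67]
query mem[0x11]=0x67, mem[0x20]=0xfc, mem[0x1f]=0x9c, mem[0x2b]=0x8b, mem[0x0d]=0x67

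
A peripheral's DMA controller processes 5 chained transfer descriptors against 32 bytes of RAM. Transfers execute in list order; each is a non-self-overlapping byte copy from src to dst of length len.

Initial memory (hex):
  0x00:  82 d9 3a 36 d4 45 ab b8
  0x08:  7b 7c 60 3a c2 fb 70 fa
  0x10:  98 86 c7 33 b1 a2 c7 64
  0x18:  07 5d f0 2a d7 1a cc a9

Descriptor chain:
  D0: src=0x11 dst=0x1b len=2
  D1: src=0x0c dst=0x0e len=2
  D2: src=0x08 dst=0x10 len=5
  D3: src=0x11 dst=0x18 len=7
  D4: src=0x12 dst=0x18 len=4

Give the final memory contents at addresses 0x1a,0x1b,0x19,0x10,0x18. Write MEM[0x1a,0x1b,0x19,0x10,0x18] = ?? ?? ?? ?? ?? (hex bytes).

[0] 0x11->0x1b len=2 : 86 c7
[1] 0x0c->0x0e len=2 : c2 fb
[2] 0x08->0x10 len=5 : 7b 7c 60 3a c2
[3] 0x11->0x18 len=7 : 7c 60 3a c2 a2 c7 64
[4] 0x12->0x18 len=4 : 60 3a c2 a2
query mem[0x1a]=0xc2, mem[0x1b]=0xa2, mem[0x19]=0x3a, mem[0x10]=0x7b, mem[0x18]=0x60

MEM[0x1a,0x1b,0x19,0x10,0x18] = c2 a2 3a 7b 60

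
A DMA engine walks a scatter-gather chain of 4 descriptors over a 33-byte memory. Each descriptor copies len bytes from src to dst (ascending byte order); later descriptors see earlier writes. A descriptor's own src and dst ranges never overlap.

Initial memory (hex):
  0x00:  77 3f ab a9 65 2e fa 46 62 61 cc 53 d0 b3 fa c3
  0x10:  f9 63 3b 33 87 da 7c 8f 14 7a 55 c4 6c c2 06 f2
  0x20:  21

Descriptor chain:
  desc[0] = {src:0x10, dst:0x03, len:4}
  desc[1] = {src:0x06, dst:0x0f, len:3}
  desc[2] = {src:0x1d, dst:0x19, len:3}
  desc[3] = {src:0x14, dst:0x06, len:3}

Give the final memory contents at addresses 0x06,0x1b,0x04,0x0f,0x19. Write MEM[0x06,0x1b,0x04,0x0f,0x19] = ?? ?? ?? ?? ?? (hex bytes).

#0 dst[0x03+4] := {0xf9,0x63,0x3b,0x33}
#1 dst[0x0f+3] := {0x33,0x46,0x62}
#2 dst[0x19+3] := {0xc2,0x06,0xf2}
#3 dst[0x06+3] := {0x87,0xda,0x7c}
query mem[0x06]=0x87, mem[0x1b]=0xf2, mem[0x04]=0x63, mem[0x0f]=0x33, mem[0x19]=0xc2

MEM[0x06,0x1b,0x04,0x0f,0x19] = 87 f2 63 33 c2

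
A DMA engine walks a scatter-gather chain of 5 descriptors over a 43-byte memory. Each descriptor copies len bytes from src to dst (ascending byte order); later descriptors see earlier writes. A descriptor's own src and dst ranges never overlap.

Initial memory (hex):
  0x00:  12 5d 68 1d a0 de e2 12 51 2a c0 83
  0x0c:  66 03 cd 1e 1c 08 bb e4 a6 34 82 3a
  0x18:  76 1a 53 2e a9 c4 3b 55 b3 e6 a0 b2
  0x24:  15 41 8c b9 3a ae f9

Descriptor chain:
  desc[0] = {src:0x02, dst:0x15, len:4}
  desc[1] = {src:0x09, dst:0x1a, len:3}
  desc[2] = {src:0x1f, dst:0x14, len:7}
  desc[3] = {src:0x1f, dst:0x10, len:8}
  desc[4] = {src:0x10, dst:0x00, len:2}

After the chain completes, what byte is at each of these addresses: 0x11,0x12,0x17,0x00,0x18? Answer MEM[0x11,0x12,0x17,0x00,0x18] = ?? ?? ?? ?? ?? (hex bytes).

MEM[0x11,0x12,0x17,0x00,0x18] = b3 e6 8c 55 b2

[0] 0x02->0x15 len=4 : 68 1d a0 de
[1] 0x09->0x1a len=3 : 2a c0 83
[2] 0x1f->0x14 len=7 : 55 b3 e6 a0 b2 15 41
[3] 0x1f->0x10 len=8 : 55 b3 e6 a0 b2 15 41 8c
[4] 0x10->0x00 len=2 : 55 b3
query mem[0x11]=0xb3, mem[0x12]=0xe6, mem[0x17]=0x8c, mem[0x00]=0x55, mem[0x18]=0xb2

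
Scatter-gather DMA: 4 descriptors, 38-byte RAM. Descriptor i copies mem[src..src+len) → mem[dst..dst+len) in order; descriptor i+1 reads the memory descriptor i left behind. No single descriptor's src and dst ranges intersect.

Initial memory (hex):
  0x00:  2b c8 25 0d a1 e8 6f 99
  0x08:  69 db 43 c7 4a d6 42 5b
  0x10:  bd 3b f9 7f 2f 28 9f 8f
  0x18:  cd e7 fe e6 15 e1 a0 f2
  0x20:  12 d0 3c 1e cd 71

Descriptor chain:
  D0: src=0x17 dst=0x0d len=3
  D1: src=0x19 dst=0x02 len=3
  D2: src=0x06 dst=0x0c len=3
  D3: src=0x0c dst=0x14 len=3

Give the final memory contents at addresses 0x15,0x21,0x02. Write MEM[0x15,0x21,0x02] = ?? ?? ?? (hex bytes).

[0] 0x17->0x0d len=3 : 8f cd e7
[1] 0x19->0x02 len=3 : e7 fe e6
[2] 0x06->0x0c len=3 : 6f 99 69
[3] 0x0c->0x14 len=3 : 6f 99 69
query mem[0x15]=0x99, mem[0x21]=0xd0, mem[0x02]=0xe7

MEM[0x15,0x21,0x02] = 99 d0 e7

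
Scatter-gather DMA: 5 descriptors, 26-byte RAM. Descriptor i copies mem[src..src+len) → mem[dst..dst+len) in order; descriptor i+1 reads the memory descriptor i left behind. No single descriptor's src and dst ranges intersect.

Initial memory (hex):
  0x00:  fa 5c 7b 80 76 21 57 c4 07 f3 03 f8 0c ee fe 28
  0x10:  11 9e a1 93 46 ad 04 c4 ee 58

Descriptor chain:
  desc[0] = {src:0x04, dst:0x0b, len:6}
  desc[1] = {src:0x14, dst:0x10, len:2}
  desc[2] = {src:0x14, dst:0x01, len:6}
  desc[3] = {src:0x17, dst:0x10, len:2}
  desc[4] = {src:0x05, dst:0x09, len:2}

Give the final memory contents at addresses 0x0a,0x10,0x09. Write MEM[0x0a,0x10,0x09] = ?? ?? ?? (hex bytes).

MEM[0x0a,0x10,0x09] = 58 c4 ee

[0] 0x04->0x0b len=6 : 76 21 57 c4 07 f3
[1] 0x14->0x10 len=2 : 46 ad
[2] 0x14->0x01 len=6 : 46 ad 04 c4 ee 58
[3] 0x17->0x10 len=2 : c4 ee
[4] 0x05->0x09 len=2 : ee 58
query mem[0x0a]=0x58, mem[0x10]=0xc4, mem[0x09]=0xee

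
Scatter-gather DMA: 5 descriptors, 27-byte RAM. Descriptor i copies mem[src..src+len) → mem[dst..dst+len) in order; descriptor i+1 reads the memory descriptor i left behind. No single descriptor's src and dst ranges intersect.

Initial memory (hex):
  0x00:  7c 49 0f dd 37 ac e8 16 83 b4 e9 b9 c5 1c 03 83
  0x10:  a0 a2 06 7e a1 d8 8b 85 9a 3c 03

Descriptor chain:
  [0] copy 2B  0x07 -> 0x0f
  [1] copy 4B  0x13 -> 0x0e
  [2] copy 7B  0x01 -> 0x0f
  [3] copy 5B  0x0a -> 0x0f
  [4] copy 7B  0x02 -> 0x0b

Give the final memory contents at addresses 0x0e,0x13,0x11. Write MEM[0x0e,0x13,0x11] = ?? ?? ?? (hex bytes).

MEM[0x0e,0x13,0x11] = ac 7e 83

[0] 0x07->0x0f len=2 : 16 83
[1] 0x13->0x0e len=4 : 7e a1 d8 8b
[2] 0x01->0x0f len=7 : 49 0f dd 37 ac e8 16
[3] 0x0a->0x0f len=5 : e9 b9 c5 1c 7e
[4] 0x02->0x0b len=7 : 0f dd 37 ac e8 16 83
query mem[0x0e]=0xac, mem[0x13]=0x7e, mem[0x11]=0x83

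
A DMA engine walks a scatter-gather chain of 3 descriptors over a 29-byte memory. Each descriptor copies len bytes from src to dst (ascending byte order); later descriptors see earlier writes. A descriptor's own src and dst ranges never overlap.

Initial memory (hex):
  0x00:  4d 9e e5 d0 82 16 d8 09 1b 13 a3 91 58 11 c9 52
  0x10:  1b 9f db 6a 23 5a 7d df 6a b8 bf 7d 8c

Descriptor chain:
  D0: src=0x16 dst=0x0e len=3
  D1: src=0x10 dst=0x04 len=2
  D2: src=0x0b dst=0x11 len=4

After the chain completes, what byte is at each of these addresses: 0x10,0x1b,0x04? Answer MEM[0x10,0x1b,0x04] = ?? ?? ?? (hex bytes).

MEM[0x10,0x1b,0x04] = 6a 7d 6a

  after D0: wrote 3B at 0x0e = 7ddf6a
  after D1: wrote 2B at 0x04 = 6a9f
  after D2: wrote 4B at 0x11 = 9158117d
query mem[0x10]=0x6a, mem[0x1b]=0x7d, mem[0x04]=0x6a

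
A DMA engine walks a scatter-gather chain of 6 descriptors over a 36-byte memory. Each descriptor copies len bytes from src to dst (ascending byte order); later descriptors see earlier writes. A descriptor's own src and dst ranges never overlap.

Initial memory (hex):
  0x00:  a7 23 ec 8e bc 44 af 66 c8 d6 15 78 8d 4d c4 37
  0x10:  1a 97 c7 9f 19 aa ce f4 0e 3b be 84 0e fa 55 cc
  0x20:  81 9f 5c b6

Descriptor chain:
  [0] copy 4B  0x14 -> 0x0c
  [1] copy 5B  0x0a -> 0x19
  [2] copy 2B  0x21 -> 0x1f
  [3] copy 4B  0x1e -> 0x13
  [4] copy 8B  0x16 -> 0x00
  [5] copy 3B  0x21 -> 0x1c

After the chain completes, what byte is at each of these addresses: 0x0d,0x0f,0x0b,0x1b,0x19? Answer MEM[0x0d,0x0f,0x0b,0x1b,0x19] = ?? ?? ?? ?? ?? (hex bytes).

#0 dst[0x0c+4] := {0x19,0xaa,0xce,0xf4}
#1 dst[0x19+5] := {0x15,0x78,0x19,0xaa,0xce}
#2 dst[0x1f+2] := {0x9f,0x5c}
#3 dst[0x13+4] := {0x55,0x9f,0x5c,0x9f}
#4 dst[0x00+8] := {0x9f,0xf4,0x0e,0x15,0x78,0x19,0xaa,0xce}
#5 dst[0x1c+3] := {0x9f,0x5c,0xb6}
query mem[0x0d]=0xaa, mem[0x0f]=0xf4, mem[0x0b]=0x78, mem[0x1b]=0x19, mem[0x19]=0x15

MEM[0x0d,0x0f,0x0b,0x1b,0x19] = aa f4 78 19 15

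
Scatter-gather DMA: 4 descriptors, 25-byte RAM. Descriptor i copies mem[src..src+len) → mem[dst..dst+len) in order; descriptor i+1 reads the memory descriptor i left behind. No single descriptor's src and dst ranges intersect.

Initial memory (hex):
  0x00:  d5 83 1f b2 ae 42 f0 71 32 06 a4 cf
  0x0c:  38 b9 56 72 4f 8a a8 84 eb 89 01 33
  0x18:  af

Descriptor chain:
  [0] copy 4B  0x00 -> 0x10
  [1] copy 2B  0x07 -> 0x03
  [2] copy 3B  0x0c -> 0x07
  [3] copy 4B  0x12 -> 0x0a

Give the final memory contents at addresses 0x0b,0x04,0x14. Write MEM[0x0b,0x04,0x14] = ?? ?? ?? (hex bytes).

MEM[0x0b,0x04,0x14] = b2 32 eb

[0] 0x00->0x10 len=4 : d5 83 1f b2
[1] 0x07->0x03 len=2 : 71 32
[2] 0x0c->0x07 len=3 : 38 b9 56
[3] 0x12->0x0a len=4 : 1f b2 eb 89
query mem[0x0b]=0xb2, mem[0x04]=0x32, mem[0x14]=0xeb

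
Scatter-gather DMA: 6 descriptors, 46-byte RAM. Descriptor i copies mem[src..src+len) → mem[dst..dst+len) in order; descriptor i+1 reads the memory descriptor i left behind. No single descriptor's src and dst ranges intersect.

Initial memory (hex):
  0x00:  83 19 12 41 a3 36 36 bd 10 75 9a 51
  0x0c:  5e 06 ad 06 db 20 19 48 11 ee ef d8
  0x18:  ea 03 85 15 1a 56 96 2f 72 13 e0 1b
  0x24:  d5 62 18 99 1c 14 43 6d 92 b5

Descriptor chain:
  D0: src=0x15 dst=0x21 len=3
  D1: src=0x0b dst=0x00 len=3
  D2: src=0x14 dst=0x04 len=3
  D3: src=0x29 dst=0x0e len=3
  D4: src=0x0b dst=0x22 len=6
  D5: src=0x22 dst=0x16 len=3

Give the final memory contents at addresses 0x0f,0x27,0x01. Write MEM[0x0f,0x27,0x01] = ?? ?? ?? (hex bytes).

#0 dst[0x21+3] := {0xee,0xef,0xd8}
#1 dst[0x00+3] := {0x51,0x5e,0x06}
#2 dst[0x04+3] := {0x11,0xee,0xef}
#3 dst[0x0e+3] := {0x14,0x43,0x6d}
#4 dst[0x22+6] := {0x51,0x5e,0x06,0x14,0x43,0x6d}
#5 dst[0x16+3] := {0x51,0x5e,0x06}
query mem[0x0f]=0x43, mem[0x27]=0x6d, mem[0x01]=0x5e

MEM[0x0f,0x27,0x01] = 43 6d 5e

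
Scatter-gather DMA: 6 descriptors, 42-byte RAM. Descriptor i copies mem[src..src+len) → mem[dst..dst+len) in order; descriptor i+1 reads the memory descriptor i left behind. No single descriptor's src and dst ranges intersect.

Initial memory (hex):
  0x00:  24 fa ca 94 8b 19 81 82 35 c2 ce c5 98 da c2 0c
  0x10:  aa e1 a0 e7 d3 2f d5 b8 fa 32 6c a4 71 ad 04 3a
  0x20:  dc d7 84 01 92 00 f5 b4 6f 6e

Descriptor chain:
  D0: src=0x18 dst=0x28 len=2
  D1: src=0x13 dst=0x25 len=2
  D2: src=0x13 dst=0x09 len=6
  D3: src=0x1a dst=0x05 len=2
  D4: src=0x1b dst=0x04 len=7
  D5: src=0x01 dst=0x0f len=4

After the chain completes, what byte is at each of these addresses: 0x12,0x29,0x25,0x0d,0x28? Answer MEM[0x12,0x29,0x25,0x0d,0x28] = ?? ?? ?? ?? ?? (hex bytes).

MEM[0x12,0x29,0x25,0x0d,0x28] = a4 32 e7 b8 fa

[0] 0x18->0x28 len=2 : fa 32
[1] 0x13->0x25 len=2 : e7 d3
[2] 0x13->0x09 len=6 : e7 d3 2f d5 b8 fa
[3] 0x1a->0x05 len=2 : 6c a4
[4] 0x1b->0x04 len=7 : a4 71 ad 04 3a dc d7
[5] 0x01->0x0f len=4 : fa ca 94 a4
query mem[0x12]=0xa4, mem[0x29]=0x32, mem[0x25]=0xe7, mem[0x0d]=0xb8, mem[0x28]=0xfa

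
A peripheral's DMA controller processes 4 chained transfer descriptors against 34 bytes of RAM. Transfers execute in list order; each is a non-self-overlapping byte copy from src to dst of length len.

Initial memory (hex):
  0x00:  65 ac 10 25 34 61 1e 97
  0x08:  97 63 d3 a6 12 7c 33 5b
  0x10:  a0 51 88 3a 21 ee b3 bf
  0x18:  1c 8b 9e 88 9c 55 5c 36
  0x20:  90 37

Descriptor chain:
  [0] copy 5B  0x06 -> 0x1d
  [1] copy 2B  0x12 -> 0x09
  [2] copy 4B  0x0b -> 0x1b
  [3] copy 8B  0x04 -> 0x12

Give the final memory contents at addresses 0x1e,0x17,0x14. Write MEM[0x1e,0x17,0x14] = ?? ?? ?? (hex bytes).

MEM[0x1e,0x17,0x14] = 33 88 1e

D0: mem[0x1d..0x21] <- [1e 97 97 63 d3]
D1: mem[0x09..0x0a] <- [88 3a]
D2: mem[0x1b..0x1e] <- [a6 12 7c 33]
D3: mem[0x12..0x19] <- [34 61 1e 97 97 88 3a a6]
query mem[0x1e]=0x33, mem[0x17]=0x88, mem[0x14]=0x1e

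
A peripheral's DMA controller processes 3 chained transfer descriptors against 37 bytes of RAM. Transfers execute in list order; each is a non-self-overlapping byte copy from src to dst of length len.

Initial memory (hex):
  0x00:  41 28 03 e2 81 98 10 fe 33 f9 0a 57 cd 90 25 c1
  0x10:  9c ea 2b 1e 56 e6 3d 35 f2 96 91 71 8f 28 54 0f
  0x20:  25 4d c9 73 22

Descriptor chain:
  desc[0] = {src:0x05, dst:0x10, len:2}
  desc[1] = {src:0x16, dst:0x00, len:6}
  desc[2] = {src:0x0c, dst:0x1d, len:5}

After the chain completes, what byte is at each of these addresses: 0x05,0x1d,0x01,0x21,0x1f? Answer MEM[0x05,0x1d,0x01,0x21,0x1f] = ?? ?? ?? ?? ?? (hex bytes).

[0] 0x05->0x10 len=2 : 98 10
[1] 0x16->0x00 len=6 : 3d 35 f2 96 91 71
[2] 0x0c->0x1d len=5 : cd 90 25 c1 98
query mem[0x05]=0x71, mem[0x1d]=0xcd, mem[0x01]=0x35, mem[0x21]=0x98, mem[0x1f]=0x25

MEM[0x05,0x1d,0x01,0x21,0x1f] = 71 cd 35 98 25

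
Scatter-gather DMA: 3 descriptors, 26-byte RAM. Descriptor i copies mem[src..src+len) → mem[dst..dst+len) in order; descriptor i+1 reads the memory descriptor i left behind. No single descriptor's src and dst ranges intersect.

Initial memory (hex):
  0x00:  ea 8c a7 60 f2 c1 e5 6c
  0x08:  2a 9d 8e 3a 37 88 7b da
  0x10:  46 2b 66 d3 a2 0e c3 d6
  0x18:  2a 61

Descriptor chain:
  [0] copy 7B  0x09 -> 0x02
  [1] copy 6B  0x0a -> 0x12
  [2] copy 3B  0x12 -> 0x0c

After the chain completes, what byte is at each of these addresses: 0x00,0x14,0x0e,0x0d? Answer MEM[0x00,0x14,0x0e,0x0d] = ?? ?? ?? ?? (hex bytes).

#0 dst[0x02+7] := {0x9d,0x8e,0x3a,0x37,0x88,0x7b,0xda}
#1 dst[0x12+6] := {0x8e,0x3a,0x37,0x88,0x7b,0xda}
#2 dst[0x0c+3] := {0x8e,0x3a,0x37}
query mem[0x00]=0xea, mem[0x14]=0x37, mem[0x0e]=0x37, mem[0x0d]=0x3a

MEM[0x00,0x14,0x0e,0x0d] = ea 37 37 3a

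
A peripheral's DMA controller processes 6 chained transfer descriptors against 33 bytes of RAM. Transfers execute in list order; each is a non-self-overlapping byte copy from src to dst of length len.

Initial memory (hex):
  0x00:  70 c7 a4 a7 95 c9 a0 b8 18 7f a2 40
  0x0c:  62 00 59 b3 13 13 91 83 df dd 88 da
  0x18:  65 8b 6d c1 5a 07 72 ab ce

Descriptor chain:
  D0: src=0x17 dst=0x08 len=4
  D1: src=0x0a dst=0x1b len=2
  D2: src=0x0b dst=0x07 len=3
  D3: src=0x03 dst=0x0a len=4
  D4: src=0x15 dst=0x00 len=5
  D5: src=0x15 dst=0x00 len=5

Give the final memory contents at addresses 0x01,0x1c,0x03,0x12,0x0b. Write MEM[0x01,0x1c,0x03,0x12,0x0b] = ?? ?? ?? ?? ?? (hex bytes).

MEM[0x01,0x1c,0x03,0x12,0x0b] = 88 6d 65 91 95

[0] 0x17->0x08 len=4 : da 65 8b 6d
[1] 0x0a->0x1b len=2 : 8b 6d
[2] 0x0b->0x07 len=3 : 6d 62 00
[3] 0x03->0x0a len=4 : a7 95 c9 a0
[4] 0x15->0x00 len=5 : dd 88 da 65 8b
[5] 0x15->0x00 len=5 : dd 88 da 65 8b
query mem[0x01]=0x88, mem[0x1c]=0x6d, mem[0x03]=0x65, mem[0x12]=0x91, mem[0x0b]=0x95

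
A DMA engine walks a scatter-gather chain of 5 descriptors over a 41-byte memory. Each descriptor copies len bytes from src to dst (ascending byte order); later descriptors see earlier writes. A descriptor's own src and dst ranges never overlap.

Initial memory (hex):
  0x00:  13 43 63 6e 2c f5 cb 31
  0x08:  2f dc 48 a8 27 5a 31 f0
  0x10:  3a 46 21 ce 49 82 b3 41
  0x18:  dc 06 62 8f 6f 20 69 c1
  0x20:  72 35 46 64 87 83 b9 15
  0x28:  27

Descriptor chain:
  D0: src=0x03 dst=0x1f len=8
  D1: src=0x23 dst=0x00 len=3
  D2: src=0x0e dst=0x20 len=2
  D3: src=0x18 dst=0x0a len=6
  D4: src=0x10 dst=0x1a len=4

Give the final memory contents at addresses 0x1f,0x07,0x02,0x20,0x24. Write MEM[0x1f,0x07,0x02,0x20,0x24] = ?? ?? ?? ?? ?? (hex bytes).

MEM[0x1f,0x07,0x02,0x20,0x24] = 6e 31 dc 31 2f

  after D0: wrote 8B at 0x1f = 6e2cf5cb312fdc48
  after D1: wrote 3B at 0x00 = 312fdc
  after D2: wrote 2B at 0x20 = 31f0
  after D3: wrote 6B at 0x0a = dc06628f6f20
  after D4: wrote 4B at 0x1a = 3a4621ce
query mem[0x1f]=0x6e, mem[0x07]=0x31, mem[0x02]=0xdc, mem[0x20]=0x31, mem[0x24]=0x2f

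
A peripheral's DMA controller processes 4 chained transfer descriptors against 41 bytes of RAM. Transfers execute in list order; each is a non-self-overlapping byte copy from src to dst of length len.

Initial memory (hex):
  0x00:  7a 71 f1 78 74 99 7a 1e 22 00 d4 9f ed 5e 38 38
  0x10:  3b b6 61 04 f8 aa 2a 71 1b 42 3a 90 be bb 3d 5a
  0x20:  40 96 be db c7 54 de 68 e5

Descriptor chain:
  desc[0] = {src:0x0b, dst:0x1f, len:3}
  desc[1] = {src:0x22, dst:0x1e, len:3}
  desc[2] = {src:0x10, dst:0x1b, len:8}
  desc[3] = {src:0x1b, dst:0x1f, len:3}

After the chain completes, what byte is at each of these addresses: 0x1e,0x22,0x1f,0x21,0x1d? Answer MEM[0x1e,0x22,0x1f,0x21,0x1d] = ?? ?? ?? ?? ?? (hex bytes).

MEM[0x1e,0x22,0x1f,0x21,0x1d] = 04 71 3b 61 61

[0] 0x0b->0x1f len=3 : 9f ed 5e
[1] 0x22->0x1e len=3 : be db c7
[2] 0x10->0x1b len=8 : 3b b6 61 04 f8 aa 2a 71
[3] 0x1b->0x1f len=3 : 3b b6 61
query mem[0x1e]=0x04, mem[0x22]=0x71, mem[0x1f]=0x3b, mem[0x21]=0x61, mem[0x1d]=0x61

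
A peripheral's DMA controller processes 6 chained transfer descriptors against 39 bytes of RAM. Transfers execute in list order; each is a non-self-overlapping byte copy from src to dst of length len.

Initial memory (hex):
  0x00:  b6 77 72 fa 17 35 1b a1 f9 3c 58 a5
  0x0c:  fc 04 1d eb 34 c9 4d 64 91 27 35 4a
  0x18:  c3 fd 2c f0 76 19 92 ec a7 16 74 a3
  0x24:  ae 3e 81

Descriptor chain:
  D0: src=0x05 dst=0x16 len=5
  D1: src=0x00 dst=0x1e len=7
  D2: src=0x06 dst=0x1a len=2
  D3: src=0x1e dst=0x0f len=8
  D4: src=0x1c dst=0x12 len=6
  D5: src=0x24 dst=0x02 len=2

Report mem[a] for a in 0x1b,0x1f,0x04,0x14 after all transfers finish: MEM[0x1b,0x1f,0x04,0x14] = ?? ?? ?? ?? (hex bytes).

MEM[0x1b,0x1f,0x04,0x14] = a1 77 17 b6

#0 dst[0x16+5] := {0x35,0x1b,0xa1,0xf9,0x3c}
#1 dst[0x1e+7] := {0xb6,0x77,0x72,0xfa,0x17,0x35,0x1b}
#2 dst[0x1a+2] := {0x1b,0xa1}
#3 dst[0x0f+8] := {0xb6,0x77,0x72,0xfa,0x17,0x35,0x1b,0x3e}
#4 dst[0x12+6] := {0x76,0x19,0xb6,0x77,0x72,0xfa}
#5 dst[0x02+2] := {0x1b,0x3e}
query mem[0x1b]=0xa1, mem[0x1f]=0x77, mem[0x04]=0x17, mem[0x14]=0xb6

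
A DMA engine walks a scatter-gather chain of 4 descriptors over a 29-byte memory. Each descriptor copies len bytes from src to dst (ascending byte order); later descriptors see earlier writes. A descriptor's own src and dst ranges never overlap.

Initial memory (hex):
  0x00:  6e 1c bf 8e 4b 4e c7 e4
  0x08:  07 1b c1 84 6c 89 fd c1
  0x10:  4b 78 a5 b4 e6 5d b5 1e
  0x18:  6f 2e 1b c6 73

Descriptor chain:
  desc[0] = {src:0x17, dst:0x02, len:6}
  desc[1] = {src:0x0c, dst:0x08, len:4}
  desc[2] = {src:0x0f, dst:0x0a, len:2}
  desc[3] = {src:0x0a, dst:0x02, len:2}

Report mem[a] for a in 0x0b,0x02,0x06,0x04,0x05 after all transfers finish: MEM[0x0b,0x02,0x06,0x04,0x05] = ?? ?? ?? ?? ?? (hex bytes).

MEM[0x0b,0x02,0x06,0x04,0x05] = 4b c1 c6 2e 1b

D0: mem[0x02..0x07] <- [1e 6f 2e 1b c6 73]
D1: mem[0x08..0x0b] <- [6c 89 fd c1]
D2: mem[0x0a..0x0b] <- [c1 4b]
D3: mem[0x02..0x03] <- [c1 4b]
query mem[0x0b]=0x4b, mem[0x02]=0xc1, mem[0x06]=0xc6, mem[0x04]=0x2e, mem[0x05]=0x1b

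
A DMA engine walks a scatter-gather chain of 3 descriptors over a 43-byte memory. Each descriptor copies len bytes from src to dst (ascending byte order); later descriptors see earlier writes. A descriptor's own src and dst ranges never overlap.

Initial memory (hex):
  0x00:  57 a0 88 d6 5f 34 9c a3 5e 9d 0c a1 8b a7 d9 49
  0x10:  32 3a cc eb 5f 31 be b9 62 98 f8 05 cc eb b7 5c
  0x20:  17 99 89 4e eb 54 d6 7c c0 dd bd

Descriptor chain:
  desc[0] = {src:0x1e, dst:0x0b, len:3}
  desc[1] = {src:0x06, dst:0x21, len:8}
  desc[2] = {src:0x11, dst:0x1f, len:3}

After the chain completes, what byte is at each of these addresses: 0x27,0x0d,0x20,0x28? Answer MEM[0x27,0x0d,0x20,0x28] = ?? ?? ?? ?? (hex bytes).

MEM[0x27,0x0d,0x20,0x28] = 5c 17 cc 17

D0: mem[0x0b..0x0d] <- [b7 5c 17]
D1: mem[0x21..0x28] <- [9c a3 5e 9d 0c b7 5c 17]
D2: mem[0x1f..0x21] <- [3a cc eb]
query mem[0x27]=0x5c, mem[0x0d]=0x17, mem[0x20]=0xcc, mem[0x28]=0x17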